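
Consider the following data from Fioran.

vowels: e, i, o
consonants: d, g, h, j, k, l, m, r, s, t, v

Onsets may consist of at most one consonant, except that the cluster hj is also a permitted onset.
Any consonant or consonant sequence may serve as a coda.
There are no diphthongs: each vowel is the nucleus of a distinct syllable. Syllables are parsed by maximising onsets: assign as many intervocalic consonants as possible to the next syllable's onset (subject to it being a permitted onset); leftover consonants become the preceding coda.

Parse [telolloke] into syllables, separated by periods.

te.lol.lo.ke

The vowels are e, o, o, e — 4 nuclei, so 4 syllables.
σ1/σ2 boundary: just /l/ — single C goes to the following onset.
σ2/σ3 boundary: /ll/; trying suffixes from longest down, /l/ is the first permitted one, so coda /l/ | onset /l/.
σ3/σ4 boundary: /k/ → onset of the next syllable (single consonants are always licit onsets).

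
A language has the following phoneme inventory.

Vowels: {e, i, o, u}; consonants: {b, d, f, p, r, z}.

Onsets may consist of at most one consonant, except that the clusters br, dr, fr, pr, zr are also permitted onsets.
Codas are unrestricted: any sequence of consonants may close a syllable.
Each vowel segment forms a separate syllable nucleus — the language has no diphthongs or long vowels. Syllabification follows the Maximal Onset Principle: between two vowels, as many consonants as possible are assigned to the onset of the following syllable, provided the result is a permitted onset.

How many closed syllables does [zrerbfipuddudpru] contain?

3

Nuclei (vowels): e, i, u, u, u → 5 syllables.
Between /e/ (V1) and /i/ (V2): /rbf/ splits as /rb/ + /f/ (/f/ is the longest suffix that is a licit onset).
Between /i/ (V2) and /u/ (V3): just /p/ — single C goes to the following onset.
Between /u/ (V3) and /u/ (V4): /dd/ splits as /d/ + /d/ (/d/ is the longest suffix that is a licit onset).
Between /u/ (V4) and /u/ (V5): cluster /dpr/ — the longest permitted-onset suffix is /pr/; onset = /pr/, preceding coda = /d/.
So the parse is zrerb.fi.pud.dud.pru.
Classifying each syllable: /zrerb/ (closed), /fi/ (open), /pud/ (closed), /dud/ (closed), /pru/ (open).
Closed syllables: 3.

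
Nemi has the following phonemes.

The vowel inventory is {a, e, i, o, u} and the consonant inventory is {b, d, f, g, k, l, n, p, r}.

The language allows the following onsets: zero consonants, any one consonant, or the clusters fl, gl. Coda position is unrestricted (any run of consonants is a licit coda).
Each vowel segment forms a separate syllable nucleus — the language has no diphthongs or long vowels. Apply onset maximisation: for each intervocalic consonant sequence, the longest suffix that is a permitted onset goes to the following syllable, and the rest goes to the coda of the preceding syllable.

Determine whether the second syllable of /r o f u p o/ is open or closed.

open

Vowels present: o, u, o; each is a nucleus, giving 3 syllables.
Between /o/ (V1) and /u/ (V2): /f/ is a single consonant, so it becomes the next onset.
Between /u/ (V2) and /o/ (V3): just /p/ — single C goes to the following onset.
Result: ro.fu.po.
Syllable 2 is /fu/; it ends in its nucleus with no coda, so it is open.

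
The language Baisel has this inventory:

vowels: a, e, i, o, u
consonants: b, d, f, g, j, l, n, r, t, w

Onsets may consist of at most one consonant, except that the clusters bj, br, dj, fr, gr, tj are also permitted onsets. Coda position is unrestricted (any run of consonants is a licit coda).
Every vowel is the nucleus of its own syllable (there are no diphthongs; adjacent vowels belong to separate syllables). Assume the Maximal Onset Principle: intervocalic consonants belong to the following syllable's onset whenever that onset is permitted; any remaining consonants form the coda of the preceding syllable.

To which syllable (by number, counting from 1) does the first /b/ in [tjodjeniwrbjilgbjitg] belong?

4

Nuclei (vowels): o, e, i, i, i → 5 syllables.
/o…e/ gap (V1→V2): /dj/ is a licit onset in full, so it all attaches to the next syllable.
/e…i/ gap (V2→V3): /n/ is a single consonant, so it becomes the next onset.
/i…i/ gap (V3→V4): /wrbj/; trying suffixes from longest down, /bj/ is the first permitted one, so coda /wr/ | onset /bj/.
/i…i/ gap (V4→V5): cluster /lgbj/ — the longest permitted-onset suffix is /bj/; onset = /bj/, preceding coda = /lg/.
Syllabification: tjo.dje.niwr.bjilg.bjitg.
The first /b/ is in the onset of syllable 4 (/bjilg/).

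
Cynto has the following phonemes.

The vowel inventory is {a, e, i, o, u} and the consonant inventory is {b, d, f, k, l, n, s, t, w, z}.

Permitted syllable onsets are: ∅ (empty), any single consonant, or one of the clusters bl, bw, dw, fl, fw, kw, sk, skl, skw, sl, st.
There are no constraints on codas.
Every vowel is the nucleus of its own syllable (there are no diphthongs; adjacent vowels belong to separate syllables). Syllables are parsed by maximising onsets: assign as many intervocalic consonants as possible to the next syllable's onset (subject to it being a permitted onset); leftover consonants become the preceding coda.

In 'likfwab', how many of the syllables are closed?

2

The vowels are i, a — 2 nuclei, so 2 syllables.
/i…a/ gap (V1→V2): /kfw/ — longest licit onset from the right is /fw/, leaving /k/ as coda.
So the parse is lik.fwab.
Classifying each syllable: /lik/ (closed), /fwab/ (closed).
Closed syllables: 2.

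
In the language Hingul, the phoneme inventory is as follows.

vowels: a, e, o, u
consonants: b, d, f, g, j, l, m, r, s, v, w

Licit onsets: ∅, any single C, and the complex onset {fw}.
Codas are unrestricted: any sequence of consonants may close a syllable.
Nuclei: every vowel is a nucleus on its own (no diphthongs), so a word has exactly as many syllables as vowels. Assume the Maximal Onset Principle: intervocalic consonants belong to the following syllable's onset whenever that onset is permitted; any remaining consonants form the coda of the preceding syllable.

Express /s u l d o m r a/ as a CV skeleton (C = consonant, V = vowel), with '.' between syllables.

CVC.CVC.CV

Vowels present: u, o, a; each is a nucleus, giving 3 syllables.
σ1/σ2 boundary: /ld/ splits as /l/ + /d/ (/d/ is the longest suffix that is a licit onset).
σ2/σ3 boundary: cluster /mr/ — the longest permitted-onset suffix is /r/; onset = /r/, preceding coda = /m/.
So the parse is sul.dom.ra.
Mapping each syllable to C/V: /sul/ → CVC, /dom/ → CVC, /ra/ → CV.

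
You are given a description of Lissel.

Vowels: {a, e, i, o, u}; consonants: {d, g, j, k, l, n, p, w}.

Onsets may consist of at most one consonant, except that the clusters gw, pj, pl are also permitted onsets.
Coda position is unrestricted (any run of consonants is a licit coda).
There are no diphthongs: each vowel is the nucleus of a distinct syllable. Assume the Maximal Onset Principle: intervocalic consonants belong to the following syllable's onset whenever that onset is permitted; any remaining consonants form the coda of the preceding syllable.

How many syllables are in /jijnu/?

2

The vowels are i, u — 2 nuclei, so 2 syllables.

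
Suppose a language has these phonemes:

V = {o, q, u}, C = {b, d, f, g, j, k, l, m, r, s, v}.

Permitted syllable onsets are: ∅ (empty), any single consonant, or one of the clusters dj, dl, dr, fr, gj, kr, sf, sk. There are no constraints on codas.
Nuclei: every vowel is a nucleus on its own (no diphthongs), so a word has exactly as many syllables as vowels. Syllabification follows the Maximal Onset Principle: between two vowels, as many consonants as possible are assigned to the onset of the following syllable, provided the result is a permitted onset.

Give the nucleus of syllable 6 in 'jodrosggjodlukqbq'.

Vowels present: o, o, o, u, q, q; each is a nucleus, giving 6 syllables.
The sixth nucleus (vowel 6 from the left) is /q/.

q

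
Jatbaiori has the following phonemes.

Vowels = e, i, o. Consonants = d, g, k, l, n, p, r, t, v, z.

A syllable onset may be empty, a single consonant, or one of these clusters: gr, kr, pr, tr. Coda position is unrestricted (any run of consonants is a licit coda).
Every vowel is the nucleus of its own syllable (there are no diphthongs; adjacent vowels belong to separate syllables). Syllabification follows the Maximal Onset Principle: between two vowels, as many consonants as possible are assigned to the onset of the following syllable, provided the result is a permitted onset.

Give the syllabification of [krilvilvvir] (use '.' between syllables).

kril.vilv.vir

Vowels present: i, i, i; each is a nucleus, giving 3 syllables.
σ1/σ2 boundary: /lv/ splits as /l/ + /v/ (/v/ is the longest suffix that is a licit onset).
σ2/σ3 boundary: cluster /lvv/ — the longest permitted-onset suffix is /v/; onset = /v/, preceding coda = /lv/.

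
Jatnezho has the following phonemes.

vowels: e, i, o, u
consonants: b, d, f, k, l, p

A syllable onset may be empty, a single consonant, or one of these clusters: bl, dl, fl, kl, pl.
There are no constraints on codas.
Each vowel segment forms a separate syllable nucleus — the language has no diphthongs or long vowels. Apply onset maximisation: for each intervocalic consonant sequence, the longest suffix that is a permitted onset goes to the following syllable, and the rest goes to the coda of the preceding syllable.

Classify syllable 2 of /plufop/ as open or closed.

closed

The vowels are u, o — 2 nuclei, so 2 syllables.
/u…o/ gap (V1→V2): just /f/ — single C goes to the following onset.
Putting it together: plu.fop.
Syllable 2 is /fop/ with coda /p/, so it is closed.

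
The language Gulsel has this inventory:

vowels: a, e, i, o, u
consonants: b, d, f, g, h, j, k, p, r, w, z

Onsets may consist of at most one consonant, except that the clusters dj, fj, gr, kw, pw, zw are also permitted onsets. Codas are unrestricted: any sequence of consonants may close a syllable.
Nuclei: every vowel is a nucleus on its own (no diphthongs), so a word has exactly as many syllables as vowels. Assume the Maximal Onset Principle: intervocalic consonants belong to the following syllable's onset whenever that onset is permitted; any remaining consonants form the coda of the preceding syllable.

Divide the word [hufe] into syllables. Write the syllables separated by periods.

hu.fe

Vowels present: u, e; each is a nucleus, giving 2 syllables.
Between /u/ (V1) and /e/ (V2): just /f/ — single C goes to the following onset.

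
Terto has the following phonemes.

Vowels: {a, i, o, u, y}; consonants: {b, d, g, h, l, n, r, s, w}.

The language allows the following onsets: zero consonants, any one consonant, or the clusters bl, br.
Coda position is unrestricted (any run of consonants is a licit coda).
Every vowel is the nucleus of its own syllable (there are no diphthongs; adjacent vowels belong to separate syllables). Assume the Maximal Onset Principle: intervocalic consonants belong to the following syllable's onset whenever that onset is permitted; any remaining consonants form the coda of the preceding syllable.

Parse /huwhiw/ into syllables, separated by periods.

huw.hiw

Vowels present: u, i; each is a nucleus, giving 2 syllables.
σ1/σ2 boundary: cluster /wh/ — the longest permitted-onset suffix is /h/; onset = /h/, preceding coda = /w/.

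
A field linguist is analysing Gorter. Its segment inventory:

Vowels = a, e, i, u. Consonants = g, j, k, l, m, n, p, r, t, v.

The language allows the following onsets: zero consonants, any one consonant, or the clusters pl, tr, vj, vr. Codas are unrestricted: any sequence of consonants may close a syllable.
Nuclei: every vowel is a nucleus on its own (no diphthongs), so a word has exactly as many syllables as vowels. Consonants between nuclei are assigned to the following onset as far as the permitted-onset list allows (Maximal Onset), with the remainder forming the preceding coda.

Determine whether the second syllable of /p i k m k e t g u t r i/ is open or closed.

The vowels are i, e, u, i — 4 nuclei, so 4 syllables.
V1 /i/ – V2 /e/: /kmk/; trying suffixes from longest down, /k/ is the first permitted one, so coda /km/ | onset /k/.
V2 /e/ – V3 /u/: /tg/ — longest licit onset from the right is /g/, leaving /t/ as coda.
V3 /u/ – V4 /i/: /tr/ is a licit onset in full, so it all attaches to the next syllable.
Putting it together: pikm.ket.gu.tri.
Syllable 2 is /ket/ with coda /t/, so it is closed.

closed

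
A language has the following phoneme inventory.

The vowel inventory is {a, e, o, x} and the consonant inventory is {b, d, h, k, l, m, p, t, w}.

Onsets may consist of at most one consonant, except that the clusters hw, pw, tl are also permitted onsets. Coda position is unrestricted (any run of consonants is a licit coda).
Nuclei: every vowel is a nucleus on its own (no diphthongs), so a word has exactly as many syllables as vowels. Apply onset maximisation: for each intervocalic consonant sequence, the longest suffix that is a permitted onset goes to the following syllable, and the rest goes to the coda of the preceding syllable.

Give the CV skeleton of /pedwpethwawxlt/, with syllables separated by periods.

CVCC.CVC.CCV.CVCC

Vowels present: e, e, a, x; each is a nucleus, giving 4 syllables.
/e…e/ gap (V1→V2): /dwp/ splits as /dw/ + /p/ (/p/ is the longest suffix that is a licit onset).
/e…a/ gap (V2→V3): /thw/ — longest licit onset from the right is /hw/, leaving /t/ as coda.
/a…x/ gap (V3→V4): just /w/ — single C goes to the following onset.
Syllabification: pedw.pet.hwa.wxlt.
Mapping each syllable to C/V: /pedw/ → CVCC, /pet/ → CVC, /hwa/ → CCV, /wxlt/ → CVCC.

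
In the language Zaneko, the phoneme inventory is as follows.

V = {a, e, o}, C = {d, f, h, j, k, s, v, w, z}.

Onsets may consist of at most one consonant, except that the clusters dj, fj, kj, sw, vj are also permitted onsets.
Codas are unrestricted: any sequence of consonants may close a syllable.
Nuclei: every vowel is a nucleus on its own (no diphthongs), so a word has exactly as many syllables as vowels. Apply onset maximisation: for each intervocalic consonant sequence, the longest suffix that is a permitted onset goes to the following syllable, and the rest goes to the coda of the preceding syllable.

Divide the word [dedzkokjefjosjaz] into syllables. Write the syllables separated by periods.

The vowels are e, o, e, o, a — 5 nuclei, so 5 syllables.
/e…o/ gap (V1→V2): cluster /dzk/ — the longest permitted-onset suffix is /k/; onset = /k/, preceding coda = /dz/.
/o…e/ gap (V2→V3): cluster /kj/ — /kj/ is itself a permitted onset, so the whole cluster goes right; preceding coda = ∅.
/e…o/ gap (V3→V4): /fj/ is a licit onset in full, so it all attaches to the next syllable.
/o…a/ gap (V4→V5): /sj/ — longest licit onset from the right is /j/, leaving /s/ as coda.

dedz.ko.kje.fjos.jaz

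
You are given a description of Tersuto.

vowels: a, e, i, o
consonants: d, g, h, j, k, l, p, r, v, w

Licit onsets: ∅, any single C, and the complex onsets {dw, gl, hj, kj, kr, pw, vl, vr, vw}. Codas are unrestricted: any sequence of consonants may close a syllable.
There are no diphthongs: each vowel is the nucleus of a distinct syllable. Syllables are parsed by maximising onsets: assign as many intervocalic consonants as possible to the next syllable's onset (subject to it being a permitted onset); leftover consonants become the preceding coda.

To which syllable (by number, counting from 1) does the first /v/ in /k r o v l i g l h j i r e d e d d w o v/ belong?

2

Nuclei (vowels): o, i, i, e, e, o → 6 syllables.
Between /o/ (V1) and /i/ (V2): /vl/ is a licit onset in full, so it all attaches to the next syllable.
Between /i/ (V2) and /i/ (V3): /glhj/ — longest licit onset from the right is /hj/, leaving /gl/ as coda.
Between /i/ (V3) and /e/ (V4): just /r/ — single C goes to the following onset.
Between /e/ (V4) and /e/ (V5): /d/ → onset of the next syllable (single consonants are always licit onsets).
Between /e/ (V5) and /o/ (V6): cluster /ddw/ — the longest permitted-onset suffix is /dw/; onset = /dw/, preceding coda = /d/.
Syllabification: kro.vligl.hji.re.ded.dwov.
The first /v/ is in the onset of syllable 2 (/vligl/).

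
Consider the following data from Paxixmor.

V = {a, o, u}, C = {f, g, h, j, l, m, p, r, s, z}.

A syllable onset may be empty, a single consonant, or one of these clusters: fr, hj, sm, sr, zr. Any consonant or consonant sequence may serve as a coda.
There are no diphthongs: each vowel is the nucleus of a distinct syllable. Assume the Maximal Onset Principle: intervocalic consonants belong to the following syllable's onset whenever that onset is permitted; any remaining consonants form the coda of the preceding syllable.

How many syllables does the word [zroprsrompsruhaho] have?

Nuclei (vowels): o, o, u, a, o → 5 syllables.

5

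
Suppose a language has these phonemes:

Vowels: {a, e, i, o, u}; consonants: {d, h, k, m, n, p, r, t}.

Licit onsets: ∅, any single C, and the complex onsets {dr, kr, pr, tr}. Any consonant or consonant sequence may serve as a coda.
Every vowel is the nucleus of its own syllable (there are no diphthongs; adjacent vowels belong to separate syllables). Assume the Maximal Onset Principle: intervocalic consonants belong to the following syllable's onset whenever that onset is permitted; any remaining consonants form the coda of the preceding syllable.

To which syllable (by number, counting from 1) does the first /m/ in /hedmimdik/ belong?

2

Vowels present: e, i, i; each is a nucleus, giving 3 syllables.
Between /e/ (V1) and /i/ (V2): cluster /dm/ — the longest permitted-onset suffix is /m/; onset = /m/, preceding coda = /d/.
Between /i/ (V2) and /i/ (V3): cluster /md/ — the longest permitted-onset suffix is /d/; onset = /d/, preceding coda = /m/.
So the parse is hed.mim.dik.
The first /m/ is in the onset of syllable 2 (/mim/).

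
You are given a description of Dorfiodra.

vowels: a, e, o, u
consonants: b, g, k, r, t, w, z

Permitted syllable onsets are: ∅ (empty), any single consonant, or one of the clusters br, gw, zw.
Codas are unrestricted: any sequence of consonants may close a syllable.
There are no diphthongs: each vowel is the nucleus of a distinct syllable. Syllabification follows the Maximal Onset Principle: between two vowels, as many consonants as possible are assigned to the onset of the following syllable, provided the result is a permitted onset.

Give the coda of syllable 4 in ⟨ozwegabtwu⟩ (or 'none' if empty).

Nuclei (vowels): o, e, a, u → 4 syllables.
/o…e/ gap (V1→V2): /zw/ is a licit onset in full, so it all attaches to the next syllable.
/e…a/ gap (V2→V3): just /g/ — single C goes to the following onset.
/a…u/ gap (V3→V4): /btw/ — longest licit onset from the right is /w/, leaving /bt/ as coda.
Syllabification: o.zwe.gabt.wu.
Syllable 4 is /wu/: onset /w/, nucleus /u/, coda ∅.

none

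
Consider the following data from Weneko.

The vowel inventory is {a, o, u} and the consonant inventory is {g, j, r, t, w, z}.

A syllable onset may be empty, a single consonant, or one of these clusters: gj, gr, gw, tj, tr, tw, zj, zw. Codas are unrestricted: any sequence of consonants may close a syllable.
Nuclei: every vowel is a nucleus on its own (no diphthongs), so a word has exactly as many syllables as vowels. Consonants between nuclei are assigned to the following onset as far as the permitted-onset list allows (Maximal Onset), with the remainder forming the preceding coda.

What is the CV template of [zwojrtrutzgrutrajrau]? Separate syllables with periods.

CCVCC.CCVCC.CCV.CCVC.CV.V

Vowels present: o, u, u, a, a, u; each is a nucleus, giving 6 syllables.
Between /o/ (V1) and /u/ (V2): /jrtr/ — longest licit onset from the right is /tr/, leaving /jr/ as coda.
Between /u/ (V2) and /u/ (V3): cluster /tzgr/ — the longest permitted-onset suffix is /gr/; onset = /gr/, preceding coda = /tz/.
Between /u/ (V3) and /a/ (V4): /tr/ is a licit onset in full, so it all attaches to the next syllable.
Between /a/ (V4) and /a/ (V5): /jr/; trying suffixes from longest down, /r/ is the first permitted one, so coda /j/ | onset /r/.
Between /a/ (V5) and /u/ (V6): no consonants, so the boundary falls immediately after /a/.
So the parse is zwojr.trutz.gru.traj.ra.u.
Mapping each syllable to C/V: /zwojr/ → CCVCC, /trutz/ → CCVCC, /gru/ → CCV, /traj/ → CCVC, /ra/ → CV, /u/ → V.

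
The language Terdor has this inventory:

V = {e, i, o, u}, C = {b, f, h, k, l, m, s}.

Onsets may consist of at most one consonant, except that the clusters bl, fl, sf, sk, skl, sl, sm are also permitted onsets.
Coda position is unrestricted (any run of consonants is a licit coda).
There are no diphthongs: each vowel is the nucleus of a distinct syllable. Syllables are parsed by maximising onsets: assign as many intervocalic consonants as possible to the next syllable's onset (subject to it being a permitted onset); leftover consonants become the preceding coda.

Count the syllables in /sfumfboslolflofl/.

4

Nuclei (vowels): u, o, o, o → 4 syllables.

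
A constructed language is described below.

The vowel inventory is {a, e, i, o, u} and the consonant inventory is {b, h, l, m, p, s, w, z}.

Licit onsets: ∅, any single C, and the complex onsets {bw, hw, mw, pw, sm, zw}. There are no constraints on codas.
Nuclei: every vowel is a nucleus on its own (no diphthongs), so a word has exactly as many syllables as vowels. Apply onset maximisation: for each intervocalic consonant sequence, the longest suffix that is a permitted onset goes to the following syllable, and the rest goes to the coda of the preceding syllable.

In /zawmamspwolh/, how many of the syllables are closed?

Nuclei (vowels): a, a, o → 3 syllables.
σ1/σ2 boundary: cluster /wm/ — the longest permitted-onset suffix is /m/; onset = /m/, preceding coda = /w/.
σ2/σ3 boundary: cluster /mspw/ — the longest permitted-onset suffix is /pw/; onset = /pw/, preceding coda = /ms/.
Putting it together: zaw.mams.pwolh.
Classifying each syllable: /zaw/ (closed), /mams/ (closed), /pwolh/ (closed).
Closed syllables: 3.

3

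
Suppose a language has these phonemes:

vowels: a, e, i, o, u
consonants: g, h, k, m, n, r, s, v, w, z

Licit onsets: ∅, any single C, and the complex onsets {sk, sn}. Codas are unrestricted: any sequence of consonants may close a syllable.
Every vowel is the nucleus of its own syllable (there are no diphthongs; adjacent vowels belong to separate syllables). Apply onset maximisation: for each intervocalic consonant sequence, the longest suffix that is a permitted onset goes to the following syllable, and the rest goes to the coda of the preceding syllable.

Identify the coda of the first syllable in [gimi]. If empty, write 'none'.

none

Vowels present: i, i; each is a nucleus, giving 2 syllables.
V1 /i/ – V2 /i/: /m/ → onset of the next syllable (single consonants are always licit onsets).
Putting it together: gi.mi.
Syllable 1 is /gi/: onset /g/, nucleus /i/, coda ∅.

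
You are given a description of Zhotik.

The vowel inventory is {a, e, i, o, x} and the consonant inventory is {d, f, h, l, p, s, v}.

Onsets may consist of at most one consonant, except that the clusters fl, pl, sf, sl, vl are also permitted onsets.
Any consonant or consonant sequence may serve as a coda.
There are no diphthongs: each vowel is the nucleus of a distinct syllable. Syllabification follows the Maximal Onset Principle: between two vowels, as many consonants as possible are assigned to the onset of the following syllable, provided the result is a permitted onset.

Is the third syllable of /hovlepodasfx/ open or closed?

open

The vowels are o, e, o, a, x — 5 nuclei, so 5 syllables.
V1 /o/ – V2 /e/: /vl/ — entire cluster is a permitted onset → onset /vl/, coda ∅.
V2 /e/ – V3 /o/: just /p/ — single C goes to the following onset.
V3 /o/ – V4 /a/: /d/ is a single consonant, so it becomes the next onset.
V4 /a/ – V5 /x/: /sf/ — entire cluster is a permitted onset → onset /sf/, coda ∅.
So the parse is ho.vle.po.da.sfx.
Syllable 3 is /po/; it ends in its nucleus with no coda, so it is open.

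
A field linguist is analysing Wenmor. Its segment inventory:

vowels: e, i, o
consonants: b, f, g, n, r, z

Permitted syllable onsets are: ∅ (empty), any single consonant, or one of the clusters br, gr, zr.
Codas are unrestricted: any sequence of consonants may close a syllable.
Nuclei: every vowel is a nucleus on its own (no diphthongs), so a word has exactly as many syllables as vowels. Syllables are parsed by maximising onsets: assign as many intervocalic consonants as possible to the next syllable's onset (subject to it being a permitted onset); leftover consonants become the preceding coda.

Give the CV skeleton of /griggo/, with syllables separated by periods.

Vowels present: i, o; each is a nucleus, giving 2 syllables.
Between /i/ (V1) and /o/ (V2): /gg/ — longest licit onset from the right is /g/, leaving /g/ as coda.
Result: grig.go.
Mapping each syllable to C/V: /grig/ → CCVC, /go/ → CV.

CCVC.CV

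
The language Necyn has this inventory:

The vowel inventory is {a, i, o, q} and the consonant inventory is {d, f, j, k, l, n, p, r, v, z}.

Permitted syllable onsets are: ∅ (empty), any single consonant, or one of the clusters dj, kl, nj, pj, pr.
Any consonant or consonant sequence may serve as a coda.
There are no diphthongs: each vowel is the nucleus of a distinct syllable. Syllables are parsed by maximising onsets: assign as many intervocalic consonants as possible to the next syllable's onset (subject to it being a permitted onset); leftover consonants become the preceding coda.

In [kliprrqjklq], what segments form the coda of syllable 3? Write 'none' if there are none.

Vowels present: i, q, q; each is a nucleus, giving 3 syllables.
σ1/σ2 boundary: cluster /prr/ — the longest permitted-onset suffix is /r/; onset = /r/, preceding coda = /pr/.
σ2/σ3 boundary: /jkl/; trying suffixes from longest down, /kl/ is the first permitted one, so coda /j/ | onset /kl/.
Putting it together: klipr.rqj.klq.
Syllable 3 is /klq/: onset /kl/, nucleus /q/, coda ∅.

none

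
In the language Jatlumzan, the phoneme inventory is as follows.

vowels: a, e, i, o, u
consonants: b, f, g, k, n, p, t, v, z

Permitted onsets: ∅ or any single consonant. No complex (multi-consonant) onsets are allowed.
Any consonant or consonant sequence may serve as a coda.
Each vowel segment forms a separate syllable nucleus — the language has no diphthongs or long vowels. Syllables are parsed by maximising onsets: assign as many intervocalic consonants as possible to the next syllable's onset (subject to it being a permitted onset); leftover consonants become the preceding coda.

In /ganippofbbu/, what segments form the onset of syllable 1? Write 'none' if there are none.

g

Nuclei (vowels): a, i, o, u → 4 syllables.
V1 /a/ – V2 /i/: just /n/ — single C goes to the following onset.
V2 /i/ – V3 /o/: /pp/ — longest licit onset from the right is /p/, leaving /p/ as coda.
V3 /o/ – V4 /u/: /fbb/ — longest licit onset from the right is /b/, leaving /fb/ as coda.
Syllabification: ga.nip.pofb.bu.
Syllable 1 is /ga/: onset /g/, nucleus /a/, coda ∅.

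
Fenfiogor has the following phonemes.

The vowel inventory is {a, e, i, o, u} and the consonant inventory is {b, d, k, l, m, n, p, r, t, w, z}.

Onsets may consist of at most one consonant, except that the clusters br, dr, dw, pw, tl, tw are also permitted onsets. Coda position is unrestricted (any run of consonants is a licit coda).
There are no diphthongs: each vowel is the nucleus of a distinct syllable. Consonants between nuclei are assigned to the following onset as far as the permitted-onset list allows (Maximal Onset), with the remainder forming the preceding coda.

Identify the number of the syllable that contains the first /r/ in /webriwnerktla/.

Nuclei (vowels): e, i, e, a → 4 syllables.
V1 /e/ – V2 /i/: /br/ — entire cluster is a permitted onset → onset /br/, coda ∅.
V2 /i/ – V3 /e/: cluster /wn/ — the longest permitted-onset suffix is /n/; onset = /n/, preceding coda = /w/.
V3 /e/ – V4 /a/: /rktl/ — longest licit onset from the right is /tl/, leaving /rk/ as coda.
So the parse is we.briw.nerk.tla.
The first /r/ is in the onset of syllable 2 (/briw/).

2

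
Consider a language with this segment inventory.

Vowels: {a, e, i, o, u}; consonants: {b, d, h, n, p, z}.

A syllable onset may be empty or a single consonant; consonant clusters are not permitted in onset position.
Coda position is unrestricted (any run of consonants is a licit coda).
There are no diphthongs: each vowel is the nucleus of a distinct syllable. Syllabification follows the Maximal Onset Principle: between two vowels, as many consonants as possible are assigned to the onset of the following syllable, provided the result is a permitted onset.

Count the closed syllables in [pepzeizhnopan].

Vowels present: e, e, i, o, a; each is a nucleus, giving 5 syllables.
/e…e/ gap (V1→V2): /pz/ — longest licit onset from the right is /z/, leaving /p/ as coda.
/e…i/ gap (V2→V3): nothing intervenes; syllable break is V.V.
/i…o/ gap (V3→V4): /zhn/; trying suffixes from longest down, /n/ is the first permitted one, so coda /zh/ | onset /n/.
/o…a/ gap (V4→V5): /p/ → onset of the next syllable (single consonants are always licit onsets).
Result: pep.ze.izh.no.pan.
Classifying each syllable: /pep/ (closed), /ze/ (open), /izh/ (closed), /no/ (open), /pan/ (closed).
Closed syllables: 3.

3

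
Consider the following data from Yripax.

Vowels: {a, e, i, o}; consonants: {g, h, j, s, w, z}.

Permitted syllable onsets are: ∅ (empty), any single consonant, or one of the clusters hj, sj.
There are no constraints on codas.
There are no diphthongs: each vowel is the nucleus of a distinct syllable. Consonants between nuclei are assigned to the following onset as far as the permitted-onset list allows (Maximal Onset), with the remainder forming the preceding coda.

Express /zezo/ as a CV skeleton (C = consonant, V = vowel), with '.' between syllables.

CV.CV

Vowels present: e, o; each is a nucleus, giving 2 syllables.
Between /e/ (V1) and /o/ (V2): /z/ → onset of the next syllable (single consonants are always licit onsets).
Result: ze.zo.
Mapping each syllable to C/V: /ze/ → CV, /zo/ → CV.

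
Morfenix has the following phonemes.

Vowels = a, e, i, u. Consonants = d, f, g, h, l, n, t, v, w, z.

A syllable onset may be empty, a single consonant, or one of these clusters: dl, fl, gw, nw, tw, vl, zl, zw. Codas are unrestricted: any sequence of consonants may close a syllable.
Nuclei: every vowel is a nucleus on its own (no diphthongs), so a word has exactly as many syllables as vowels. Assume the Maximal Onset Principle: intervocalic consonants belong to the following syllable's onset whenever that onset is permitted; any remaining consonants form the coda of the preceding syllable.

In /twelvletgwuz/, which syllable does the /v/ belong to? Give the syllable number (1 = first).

Nuclei (vowels): e, e, u → 3 syllables.
Between /e/ (V1) and /e/ (V2): /lvl/; trying suffixes from longest down, /vl/ is the first permitted one, so coda /l/ | onset /vl/.
Between /e/ (V2) and /u/ (V3): cluster /tgw/ — the longest permitted-onset suffix is /gw/; onset = /gw/, preceding coda = /t/.
Result: twel.vlet.gwuz.
The /v/ is in the onset of syllable 2 (/vlet/).

2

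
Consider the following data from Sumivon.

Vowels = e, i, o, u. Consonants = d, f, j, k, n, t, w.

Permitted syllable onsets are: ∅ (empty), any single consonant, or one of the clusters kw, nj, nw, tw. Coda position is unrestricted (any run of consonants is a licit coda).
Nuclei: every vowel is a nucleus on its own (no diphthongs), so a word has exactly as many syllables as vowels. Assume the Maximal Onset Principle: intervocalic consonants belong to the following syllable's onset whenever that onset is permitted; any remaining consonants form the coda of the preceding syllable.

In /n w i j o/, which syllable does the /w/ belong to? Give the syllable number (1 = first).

Nuclei (vowels): i, o → 2 syllables.
σ1/σ2 boundary: /j/ is a single consonant, so it becomes the next onset.
Syllabification: nwi.jo.
The /w/ is in the onset of syllable 1 (/nwi/).

1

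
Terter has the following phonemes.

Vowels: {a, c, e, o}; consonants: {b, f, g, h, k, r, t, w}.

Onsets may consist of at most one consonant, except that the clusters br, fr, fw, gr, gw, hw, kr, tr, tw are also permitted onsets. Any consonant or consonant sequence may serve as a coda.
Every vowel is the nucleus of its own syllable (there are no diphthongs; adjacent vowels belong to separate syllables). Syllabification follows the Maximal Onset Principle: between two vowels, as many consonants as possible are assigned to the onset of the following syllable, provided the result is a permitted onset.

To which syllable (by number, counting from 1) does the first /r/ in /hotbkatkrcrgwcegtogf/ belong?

Vowels present: o, a, c, c, e, o; each is a nucleus, giving 6 syllables.
Between /o/ (V1) and /a/ (V2): /tbk/; trying suffixes from longest down, /k/ is the first permitted one, so coda /tb/ | onset /k/.
Between /a/ (V2) and /c/ (V3): /tkr/ — longest licit onset from the right is /kr/, leaving /t/ as coda.
Between /c/ (V3) and /c/ (V4): /rgw/ — longest licit onset from the right is /gw/, leaving /r/ as coda.
Between /c/ (V4) and /e/ (V5): nothing intervenes; syllable break is V.V.
Between /e/ (V5) and /o/ (V6): /gt/; trying suffixes from longest down, /t/ is the first permitted one, so coda /g/ | onset /t/.
Putting it together: hotb.kat.krcr.gwc.eg.togf.
The first /r/ is in the onset of syllable 3 (/krcr/).

3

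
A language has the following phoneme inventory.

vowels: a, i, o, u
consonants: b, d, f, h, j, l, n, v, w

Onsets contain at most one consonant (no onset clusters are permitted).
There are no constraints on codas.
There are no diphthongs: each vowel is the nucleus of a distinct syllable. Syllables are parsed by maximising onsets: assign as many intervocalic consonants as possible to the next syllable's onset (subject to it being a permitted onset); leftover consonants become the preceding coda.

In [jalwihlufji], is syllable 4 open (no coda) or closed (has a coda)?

Nuclei (vowels): a, i, u, i → 4 syllables.
Between /a/ (V1) and /i/ (V2): cluster /lw/ — the longest permitted-onset suffix is /w/; onset = /w/, preceding coda = /l/.
Between /i/ (V2) and /u/ (V3): /hl/; trying suffixes from longest down, /l/ is the first permitted one, so coda /h/ | onset /l/.
Between /u/ (V3) and /i/ (V4): cluster /fj/ — the longest permitted-onset suffix is /j/; onset = /j/, preceding coda = /f/.
Result: jal.wih.luf.ji.
Syllable 4 is /ji/; it ends in its nucleus with no coda, so it is open.

open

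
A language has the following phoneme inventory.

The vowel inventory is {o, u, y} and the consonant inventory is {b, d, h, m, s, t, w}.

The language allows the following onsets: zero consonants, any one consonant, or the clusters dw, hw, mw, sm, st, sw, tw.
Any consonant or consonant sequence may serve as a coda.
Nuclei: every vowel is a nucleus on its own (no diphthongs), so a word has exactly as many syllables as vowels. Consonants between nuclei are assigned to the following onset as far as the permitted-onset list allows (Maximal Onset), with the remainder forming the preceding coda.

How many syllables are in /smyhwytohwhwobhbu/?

5

The vowels are y, y, o, o, u — 5 nuclei, so 5 syllables.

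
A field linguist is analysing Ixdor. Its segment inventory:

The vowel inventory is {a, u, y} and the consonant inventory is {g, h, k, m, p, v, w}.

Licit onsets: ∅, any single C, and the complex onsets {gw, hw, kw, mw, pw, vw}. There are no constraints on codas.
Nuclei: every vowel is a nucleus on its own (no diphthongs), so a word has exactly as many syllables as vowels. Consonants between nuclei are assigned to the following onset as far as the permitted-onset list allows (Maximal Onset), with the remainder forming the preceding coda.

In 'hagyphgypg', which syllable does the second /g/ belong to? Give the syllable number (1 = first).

3

Nuclei (vowels): a, y, y → 3 syllables.
V1 /a/ – V2 /y/: just /g/ — single C goes to the following onset.
V2 /y/ – V3 /y/: cluster /phg/ — the longest permitted-onset suffix is /g/; onset = /g/, preceding coda = /ph/.
Syllabification: ha.gyph.gypg.
The second /g/ is in the onset of syllable 3 (/gypg/).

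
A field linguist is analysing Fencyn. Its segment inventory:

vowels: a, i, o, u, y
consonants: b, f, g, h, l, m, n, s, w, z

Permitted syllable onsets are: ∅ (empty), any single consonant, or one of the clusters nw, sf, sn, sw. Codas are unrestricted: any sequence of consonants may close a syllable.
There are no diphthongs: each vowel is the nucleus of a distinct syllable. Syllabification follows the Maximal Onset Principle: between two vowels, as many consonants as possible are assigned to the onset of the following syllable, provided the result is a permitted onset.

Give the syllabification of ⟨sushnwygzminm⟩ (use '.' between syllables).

sush.nwygz.minm

The vowels are u, y, i — 3 nuclei, so 3 syllables.
σ1/σ2 boundary: /shnw/ splits as /sh/ + /nw/ (/nw/ is the longest suffix that is a licit onset).
σ2/σ3 boundary: /gzm/ splits as /gz/ + /m/ (/m/ is the longest suffix that is a licit onset).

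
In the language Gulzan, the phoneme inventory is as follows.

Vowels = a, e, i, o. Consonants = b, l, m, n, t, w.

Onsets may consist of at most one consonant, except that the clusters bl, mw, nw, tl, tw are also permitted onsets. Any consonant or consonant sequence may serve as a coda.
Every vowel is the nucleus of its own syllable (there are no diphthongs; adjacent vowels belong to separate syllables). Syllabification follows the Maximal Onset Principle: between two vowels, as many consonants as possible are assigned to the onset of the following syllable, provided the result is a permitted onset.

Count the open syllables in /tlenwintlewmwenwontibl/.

Nuclei (vowels): e, i, e, e, o, i → 6 syllables.
σ1/σ2 boundary: /nw/ is a licit onset in full, so it all attaches to the next syllable.
σ2/σ3 boundary: /ntl/ — longest licit onset from the right is /tl/, leaving /n/ as coda.
σ3/σ4 boundary: /wmw/; trying suffixes from longest down, /mw/ is the first permitted one, so coda /w/ | onset /mw/.
σ4/σ5 boundary: cluster /nw/ — /nw/ is itself a permitted onset, so the whole cluster goes right; preceding coda = ∅.
σ5/σ6 boundary: cluster /nt/ — the longest permitted-onset suffix is /t/; onset = /t/, preceding coda = /n/.
Putting it together: tle.nwin.tlew.mwe.nwon.tibl.
Classifying each syllable: /tle/ (open), /nwin/ (closed), /tlew/ (closed), /mwe/ (open), /nwon/ (closed), /tibl/ (closed).
Open syllables: 2.

2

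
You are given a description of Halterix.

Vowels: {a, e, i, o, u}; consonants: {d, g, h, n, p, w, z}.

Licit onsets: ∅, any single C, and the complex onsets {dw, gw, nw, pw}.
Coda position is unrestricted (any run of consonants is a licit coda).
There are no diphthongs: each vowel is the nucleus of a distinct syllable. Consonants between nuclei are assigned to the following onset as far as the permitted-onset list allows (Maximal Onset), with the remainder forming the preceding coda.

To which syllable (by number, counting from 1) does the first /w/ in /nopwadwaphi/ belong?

Nuclei (vowels): o, a, a, i → 4 syllables.
V1 /o/ – V2 /a/: /pw/ is a licit onset in full, so it all attaches to the next syllable.
V2 /a/ – V3 /a/: cluster /dw/ — /dw/ is itself a permitted onset, so the whole cluster goes right; preceding coda = ∅.
V3 /a/ – V4 /i/: /ph/ — longest licit onset from the right is /h/, leaving /p/ as coda.
Syllabification: no.pwa.dwap.hi.
The first /w/ is in the onset of syllable 2 (/pwa/).

2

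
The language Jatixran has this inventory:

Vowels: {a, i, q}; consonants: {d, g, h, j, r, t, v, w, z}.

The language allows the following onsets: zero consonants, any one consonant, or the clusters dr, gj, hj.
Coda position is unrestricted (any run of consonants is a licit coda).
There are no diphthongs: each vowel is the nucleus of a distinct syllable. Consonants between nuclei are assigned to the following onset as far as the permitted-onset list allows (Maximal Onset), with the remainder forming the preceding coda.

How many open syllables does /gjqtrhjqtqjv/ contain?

1

The vowels are q, q, q — 3 nuclei, so 3 syllables.
Between /q/ (V1) and /q/ (V2): cluster /trhj/ — the longest permitted-onset suffix is /hj/; onset = /hj/, preceding coda = /tr/.
Between /q/ (V2) and /q/ (V3): just /t/ — single C goes to the following onset.
Putting it together: gjqtr.hjq.tqjv.
Classifying each syllable: /gjqtr/ (closed), /hjq/ (open), /tqjv/ (closed).
Open syllables: 1.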